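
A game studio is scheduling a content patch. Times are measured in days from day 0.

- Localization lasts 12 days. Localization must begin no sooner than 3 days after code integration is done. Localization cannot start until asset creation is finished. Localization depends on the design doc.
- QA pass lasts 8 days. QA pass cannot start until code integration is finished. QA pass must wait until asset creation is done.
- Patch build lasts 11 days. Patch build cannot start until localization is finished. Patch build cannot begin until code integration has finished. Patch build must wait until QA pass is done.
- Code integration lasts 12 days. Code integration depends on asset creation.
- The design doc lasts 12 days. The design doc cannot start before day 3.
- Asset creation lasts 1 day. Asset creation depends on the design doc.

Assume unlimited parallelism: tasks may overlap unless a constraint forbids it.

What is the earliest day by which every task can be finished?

The design doc cannot begin until its own release at day 3. It runs from day 3 to 3 + 12 = day 15.
After the design doc (finishes day 15), asset creation can start at day 15 and finishes at day 16.
After asset creation (finishes day 16), code integration can start at day 16 and finishes at day 28.
QA pass cannot start until code integration (finishes day 28); asset creation (finishes day 16). The controlling bound is day 28, so QA pass finishes at 28 + 8 = day 36.
For localization: code integration (finishes day 28, plus 3-day gap → day 31); asset creation (finishes day 16); the design doc (finishes day 15). Taking the maximum gives a start of day 31, and it finishes at 31 + 12 = day 43.
Patch build needs all of localization (finishes day 43); code integration (finishes day 28); QA pass (finishes day 36). That puts its earliest start at day 43; it finishes at 43 + 11 = day 54.
All tasks are finished once the last one completes. Finish times: The design doc at 15, Asset creation at 16, Code integration at 28, Localization at 43, QA pass at 36, Patch build at 54. The latest is day 54.

54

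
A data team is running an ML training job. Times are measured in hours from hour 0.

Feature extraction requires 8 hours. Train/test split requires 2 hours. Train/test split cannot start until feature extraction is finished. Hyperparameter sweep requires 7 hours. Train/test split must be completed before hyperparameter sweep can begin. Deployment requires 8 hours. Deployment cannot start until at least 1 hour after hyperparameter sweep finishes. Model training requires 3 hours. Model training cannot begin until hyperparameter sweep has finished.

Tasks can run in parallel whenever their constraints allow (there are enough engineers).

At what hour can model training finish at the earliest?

20

Nothing blocks feature extraction, so it runs from hour 0 to hour 8.
Train/test split cannot begin until feature extraction (finishes hour 8). It runs from hour 8 to 8 + 2 = hour 10.
After train/test split (finishes hour 10), hyperparameter sweep can start at hour 10 and finishes at hour 17.
Model training waits on hyperparameter sweep (finishes hour 17), so it starts at hour 17 and finishes at 17 + 3 = hour 20.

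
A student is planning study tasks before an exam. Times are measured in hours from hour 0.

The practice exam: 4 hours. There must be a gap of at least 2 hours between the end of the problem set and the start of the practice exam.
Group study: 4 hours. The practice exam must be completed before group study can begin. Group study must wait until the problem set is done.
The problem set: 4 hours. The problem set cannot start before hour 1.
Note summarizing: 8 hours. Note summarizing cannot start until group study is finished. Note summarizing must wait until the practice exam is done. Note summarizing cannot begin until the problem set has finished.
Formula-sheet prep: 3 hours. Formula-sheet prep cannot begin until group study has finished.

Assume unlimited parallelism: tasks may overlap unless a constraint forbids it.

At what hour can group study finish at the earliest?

The problem set cannot begin until its own release at hour 1. It runs from hour 1 to 1 + 4 = hour 5.
After the problem set (finishes hour 5, plus 2-hour gap → hour 7), the practice exam can start at hour 7 and finishes at hour 11.
Group study needs all of the practice exam (finishes hour 11); the problem set (finishes hour 5). That puts its earliest start at hour 11; it finishes at 11 + 4 = hour 15.

15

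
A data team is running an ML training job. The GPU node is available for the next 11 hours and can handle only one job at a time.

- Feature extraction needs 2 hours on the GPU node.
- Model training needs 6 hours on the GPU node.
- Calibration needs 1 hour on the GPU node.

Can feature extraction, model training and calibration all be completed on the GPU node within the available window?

Yes

Running back to back, the jobs need 2 + 6 + 1 = 9 hours on the GPU node.
Since 9 ≤ 11, they fit within the window.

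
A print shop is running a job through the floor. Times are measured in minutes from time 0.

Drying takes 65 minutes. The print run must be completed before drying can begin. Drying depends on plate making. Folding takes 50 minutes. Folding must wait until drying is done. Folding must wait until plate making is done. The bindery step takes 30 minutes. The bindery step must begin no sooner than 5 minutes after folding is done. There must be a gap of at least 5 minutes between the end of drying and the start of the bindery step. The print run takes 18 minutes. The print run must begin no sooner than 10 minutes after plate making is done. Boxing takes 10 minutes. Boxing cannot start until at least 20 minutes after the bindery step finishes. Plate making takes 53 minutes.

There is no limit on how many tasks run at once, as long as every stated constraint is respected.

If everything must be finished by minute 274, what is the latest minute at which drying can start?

94

Boxing has no dependents, so it just needs to finish by minute 274. Starting by 274 − 10 = minute 264 achieves that.
Since boxing (must start by minute 264, minus 20-minute gap → minute 244) depends on it, the bindery step must finish by minute 244. Backing off its 30-minute duration gives a latest start of minute 214.
Folding must finish before the bindery step (must start by minute 214, minus 5-minute gap → minute 209). With a 50-minute duration, folding must start by 209 − 50 = minute 159.
For drying: folding (must start by minute 159); the bindery step (must start by minute 214, minus 5-minute gap → minute 209). The most restrictive is minute 159; with a 65-minute duration, drying must start by minute 94.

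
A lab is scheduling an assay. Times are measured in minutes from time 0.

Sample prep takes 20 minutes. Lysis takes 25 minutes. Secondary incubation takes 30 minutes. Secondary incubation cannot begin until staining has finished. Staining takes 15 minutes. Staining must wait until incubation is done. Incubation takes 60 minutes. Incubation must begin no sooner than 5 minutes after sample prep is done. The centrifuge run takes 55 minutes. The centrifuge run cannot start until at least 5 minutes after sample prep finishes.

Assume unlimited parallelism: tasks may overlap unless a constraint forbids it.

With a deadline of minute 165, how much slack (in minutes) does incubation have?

Sample prep has no prerequisites, so it starts at minute 0 and finishes at minute 20.
Incubation waits on sample prep (finishes minute 20, plus 5-minute gap → minute 25), so it starts at minute 25 and finishes at 25 + 60 = minute 85.

Working backward from the deadline:
Nothing follows secondary incubation; the deadline of minute 165 is its only limit. It must start by 165 − 30 = minute 135.
Since secondary incubation (must start by minute 135) depends on it, staining must finish by minute 135. Backing off its 15-minute duration gives a latest start of minute 120.
Incubation has to be done before staining (must start by minute 120). That means finishing by minute 120, i.e. starting by 120 − 60 = minute 60.
So incubation can start as early as minute 25 and as late as minute 60, giving 60 − 25 = 35 minutes of slack.

35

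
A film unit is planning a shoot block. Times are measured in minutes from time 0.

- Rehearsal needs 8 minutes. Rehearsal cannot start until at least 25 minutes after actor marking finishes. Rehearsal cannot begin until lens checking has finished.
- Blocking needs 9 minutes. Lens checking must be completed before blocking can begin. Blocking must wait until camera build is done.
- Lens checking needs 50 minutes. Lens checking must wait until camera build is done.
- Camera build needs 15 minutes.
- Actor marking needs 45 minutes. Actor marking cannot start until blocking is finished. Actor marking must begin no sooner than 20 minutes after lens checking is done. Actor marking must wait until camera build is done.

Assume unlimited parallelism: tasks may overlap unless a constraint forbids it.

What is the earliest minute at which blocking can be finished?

Camera build has no prerequisites, so it starts at minute 0 and finishes at minute 15.
Lens checking cannot begin until camera build (finishes minute 15). It runs from minute 15 to 15 + 50 = minute 65.
For blocking: lens checking (finishes minute 65); camera build (finishes minute 15). Taking the maximum gives a start of minute 65, and it finishes at 65 + 9 = minute 74.

74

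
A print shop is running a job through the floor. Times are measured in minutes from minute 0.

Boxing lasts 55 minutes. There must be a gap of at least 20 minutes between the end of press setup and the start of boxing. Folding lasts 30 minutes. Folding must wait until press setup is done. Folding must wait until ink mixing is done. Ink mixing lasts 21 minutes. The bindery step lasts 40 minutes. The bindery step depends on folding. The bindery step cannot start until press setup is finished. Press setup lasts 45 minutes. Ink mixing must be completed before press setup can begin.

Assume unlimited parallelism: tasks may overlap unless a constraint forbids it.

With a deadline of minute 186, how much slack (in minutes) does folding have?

Nothing blocks ink mixing, so it runs from minute 0 to minute 21.
Press setup cannot begin until ink mixing (finishes minute 21). It runs from minute 21 to 21 + 45 = minute 66.
Folding cannot start until press setup (finishes minute 66); ink mixing (finishes minute 21). The controlling bound is minute 66, so folding finishes at 66 + 30 = minute 96.

Working backward from the deadline:
The bindery step has no dependents, so it just needs to finish by minute 186. Starting by 186 − 40 = minute 146 achieves that.
Folding feeds into the bindery step (must start by minute 146); so folding must finish by minute 146 and therefore start by minute 116.
So folding can start as early as minute 66 and as late as minute 116, giving 116 − 66 = 50 minutes of slack.

50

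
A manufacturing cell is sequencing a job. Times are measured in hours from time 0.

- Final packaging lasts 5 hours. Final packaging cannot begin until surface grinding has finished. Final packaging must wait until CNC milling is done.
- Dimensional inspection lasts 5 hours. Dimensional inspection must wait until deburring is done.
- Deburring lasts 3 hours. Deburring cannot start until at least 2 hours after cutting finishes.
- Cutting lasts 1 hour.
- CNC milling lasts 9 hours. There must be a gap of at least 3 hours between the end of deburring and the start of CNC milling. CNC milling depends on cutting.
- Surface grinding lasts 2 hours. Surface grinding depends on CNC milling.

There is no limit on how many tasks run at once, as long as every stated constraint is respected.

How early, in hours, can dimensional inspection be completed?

11

Cutting can start immediately at hour 0; it finishes at hour 1.
Deburring cannot begin until cutting (finishes hour 1, plus 2-hour gap → hour 3). It runs from hour 3 to 3 + 3 = hour 6.
Dimensional inspection cannot begin until deburring (finishes hour 6). It runs from hour 6 to 6 + 5 = hour 11.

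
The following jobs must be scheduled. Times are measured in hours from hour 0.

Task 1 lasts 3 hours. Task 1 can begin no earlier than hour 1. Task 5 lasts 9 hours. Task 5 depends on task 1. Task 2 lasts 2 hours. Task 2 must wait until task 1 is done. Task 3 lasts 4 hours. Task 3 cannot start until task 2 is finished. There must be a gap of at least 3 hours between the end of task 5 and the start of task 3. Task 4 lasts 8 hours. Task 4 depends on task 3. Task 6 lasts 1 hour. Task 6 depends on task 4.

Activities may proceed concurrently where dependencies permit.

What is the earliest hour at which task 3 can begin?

Task 1 cannot begin until its own release at hour 1. It runs from hour 1 to 1 + 3 = hour 4.
Task 5 cannot begin until task 1 (finishes hour 4). It runs from hour 4 to 4 + 9 = hour 13.
Task 2 waits on task 1 (finishes hour 4), so it starts at hour 4 and finishes at 4 + 2 = hour 6.
Task 3 waits on task 2 (finishes hour 6); task 5 (finishes hour 13, plus 3-hour gap → hour 16). The latest of these is hour 16, which is the earliest task 3 can start.

16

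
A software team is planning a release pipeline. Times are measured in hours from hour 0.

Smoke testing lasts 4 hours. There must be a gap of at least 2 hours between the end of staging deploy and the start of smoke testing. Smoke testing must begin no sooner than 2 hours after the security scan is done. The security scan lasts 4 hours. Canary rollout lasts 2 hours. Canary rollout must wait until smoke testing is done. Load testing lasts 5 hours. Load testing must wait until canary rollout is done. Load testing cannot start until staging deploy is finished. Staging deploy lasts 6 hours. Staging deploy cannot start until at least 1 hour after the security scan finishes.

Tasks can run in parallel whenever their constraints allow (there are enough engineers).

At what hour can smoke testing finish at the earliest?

The security scan can start immediately at hour 0; it finishes at hour 4.
Staging deploy waits on the security scan (finishes hour 4, plus 1-hour gap → hour 5), so it starts at hour 5 and finishes at 5 + 6 = hour 11.
Smoke testing needs all of staging deploy (finishes hour 11, plus 2-hour gap → hour 13); the security scan (finishes hour 4, plus 2-hour gap → hour 6). That puts its earliest start at hour 13; it finishes at 13 + 4 = hour 17.

17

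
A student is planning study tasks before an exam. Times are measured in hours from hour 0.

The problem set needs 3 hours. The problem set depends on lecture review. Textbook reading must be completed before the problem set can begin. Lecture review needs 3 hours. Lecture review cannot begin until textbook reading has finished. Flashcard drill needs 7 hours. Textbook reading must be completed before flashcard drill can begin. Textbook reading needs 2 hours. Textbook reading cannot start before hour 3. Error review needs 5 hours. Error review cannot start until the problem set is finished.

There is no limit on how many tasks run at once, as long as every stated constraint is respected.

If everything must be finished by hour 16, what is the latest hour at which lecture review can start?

Nothing follows error review; the deadline of hour 16 is its only limit. It must start by 16 − 5 = hour 11.
Since error review (must start by hour 11) depends on it, the problem set must finish by hour 11. Backing off its 3-hour duration gives a latest start of hour 8.
Lecture review has to be done before the problem set (must start by hour 8). That means finishing by hour 8, i.e. starting by 8 − 3 = hour 5.

5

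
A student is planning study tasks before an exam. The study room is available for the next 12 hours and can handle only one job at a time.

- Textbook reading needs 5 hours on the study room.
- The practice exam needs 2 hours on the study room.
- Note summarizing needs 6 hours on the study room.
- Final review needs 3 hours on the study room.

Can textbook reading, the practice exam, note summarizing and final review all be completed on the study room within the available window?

Running back to back, the jobs need 5 + 2 + 6 + 3 = 16 hours on the study room.
Since 16 > 12, they cannot all fit.

No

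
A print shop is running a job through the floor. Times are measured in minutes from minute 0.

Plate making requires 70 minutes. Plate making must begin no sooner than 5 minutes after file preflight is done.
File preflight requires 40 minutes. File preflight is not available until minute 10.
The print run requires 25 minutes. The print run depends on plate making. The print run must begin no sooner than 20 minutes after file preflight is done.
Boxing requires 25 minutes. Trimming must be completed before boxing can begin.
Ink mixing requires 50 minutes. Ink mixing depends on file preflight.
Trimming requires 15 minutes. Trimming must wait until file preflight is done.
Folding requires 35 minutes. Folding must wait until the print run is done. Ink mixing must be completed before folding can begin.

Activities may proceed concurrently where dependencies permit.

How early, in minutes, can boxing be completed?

90

File preflight cannot begin until its own release at minute 10. It runs from minute 10 to 10 + 40 = minute 50.
After file preflight (finishes minute 50), trimming can start at minute 50 and finishes at minute 65.
After trimming (finishes minute 65), boxing can start at minute 65 and finishes at minute 90.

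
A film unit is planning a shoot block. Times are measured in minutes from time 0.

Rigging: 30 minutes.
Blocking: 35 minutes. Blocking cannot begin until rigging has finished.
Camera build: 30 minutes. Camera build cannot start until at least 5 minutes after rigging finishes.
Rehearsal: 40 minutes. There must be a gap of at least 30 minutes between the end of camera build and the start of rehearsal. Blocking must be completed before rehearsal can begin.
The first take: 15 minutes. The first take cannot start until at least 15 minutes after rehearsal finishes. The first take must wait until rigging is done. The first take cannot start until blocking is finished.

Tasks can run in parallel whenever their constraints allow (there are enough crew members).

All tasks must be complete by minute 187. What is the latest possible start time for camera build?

The first take has no dependents, so it just needs to finish by minute 187. Starting by 187 − 15 = minute 172 achieves that.
Rehearsal has to be done before the first take (must start by minute 172, minus 15-minute gap → minute 157). That means finishing by minute 157, i.e. starting by 157 − 40 = minute 117.
Camera build has to be done before rehearsal (must start by minute 117, minus 30-minute gap → minute 87). That means finishing by minute 87, i.e. starting by 87 − 30 = minute 57.

57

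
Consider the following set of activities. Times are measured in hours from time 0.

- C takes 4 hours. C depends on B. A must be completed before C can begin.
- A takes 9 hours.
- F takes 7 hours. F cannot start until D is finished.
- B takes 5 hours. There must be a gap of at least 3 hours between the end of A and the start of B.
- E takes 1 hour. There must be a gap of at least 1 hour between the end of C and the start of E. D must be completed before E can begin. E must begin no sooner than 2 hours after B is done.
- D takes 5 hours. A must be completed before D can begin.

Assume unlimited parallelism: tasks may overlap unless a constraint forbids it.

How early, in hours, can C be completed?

21

Nothing blocks A, so it runs from hour 0 to hour 9.
B waits on A (finishes hour 9, plus 3-hour gap → hour 12), so it starts at hour 12 and finishes at 12 + 5 = hour 17.
C has to wait for B (finishes hour 17); A (finishes hour 9). The latest of these is hour 17, so C runs hour 17 to 17 + 4 = hour 21.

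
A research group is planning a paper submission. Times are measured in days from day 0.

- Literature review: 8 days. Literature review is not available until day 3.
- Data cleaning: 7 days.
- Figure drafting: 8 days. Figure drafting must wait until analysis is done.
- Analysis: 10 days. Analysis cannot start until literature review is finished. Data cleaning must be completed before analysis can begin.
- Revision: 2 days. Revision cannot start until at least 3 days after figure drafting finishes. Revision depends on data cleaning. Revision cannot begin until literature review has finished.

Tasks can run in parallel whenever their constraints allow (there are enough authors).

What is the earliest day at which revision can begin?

32

Data cleaning can start immediately at day 0; it finishes at day 7.
Literature review waits on its own release at day 3, so it starts at day 3 and finishes at 3 + 8 = day 11.
Analysis needs all of literature review (finishes day 11); data cleaning (finishes day 7). That puts its earliest start at day 11; it finishes at 11 + 10 = day 21.
Figure drafting waits on analysis (finishes day 21), so it starts at day 21 and finishes at 21 + 8 = day 29.
Revision waits on figure drafting (finishes day 29, plus 3-day gap → day 32); data cleaning (finishes day 7); literature review (finishes day 11). The latest of these is day 32, which is the earliest revision can start.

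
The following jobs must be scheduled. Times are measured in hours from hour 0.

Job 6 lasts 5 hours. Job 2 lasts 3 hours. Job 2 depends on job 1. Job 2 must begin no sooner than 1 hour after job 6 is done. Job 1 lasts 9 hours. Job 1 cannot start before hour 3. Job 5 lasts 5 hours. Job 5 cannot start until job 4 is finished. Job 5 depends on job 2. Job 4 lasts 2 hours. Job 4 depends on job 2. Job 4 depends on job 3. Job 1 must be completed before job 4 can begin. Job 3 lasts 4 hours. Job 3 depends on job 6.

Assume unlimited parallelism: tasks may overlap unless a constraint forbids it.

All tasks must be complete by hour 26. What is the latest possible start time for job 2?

To finish by hour 26, job 5 (duration 5) must start no later than hour 21.
Since job 5 (must start by hour 21) depends on it, job 4 must finish by hour 21. Backing off its 2-hour duration gives a latest start of hour 19.
Job 2 must finish in time for job 4 (must start by hour 19); job 5 (must start by hour 21). The tightest is hour 19, so job 2 must start by 19 − 3 = hour 16.

16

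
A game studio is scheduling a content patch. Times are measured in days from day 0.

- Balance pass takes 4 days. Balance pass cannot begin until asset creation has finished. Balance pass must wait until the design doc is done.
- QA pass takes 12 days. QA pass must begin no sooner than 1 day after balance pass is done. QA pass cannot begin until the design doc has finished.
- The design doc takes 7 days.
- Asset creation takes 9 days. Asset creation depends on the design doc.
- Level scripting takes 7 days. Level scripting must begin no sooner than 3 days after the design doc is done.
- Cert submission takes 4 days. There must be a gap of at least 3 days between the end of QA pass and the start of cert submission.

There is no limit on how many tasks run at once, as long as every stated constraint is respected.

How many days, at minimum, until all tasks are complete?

40

The design doc can start immediately at day 0; it finishes at day 7.
Level scripting cannot begin until the design doc (finishes day 7, plus 3-day gap → day 10). It runs from day 10 to 10 + 7 = day 17.
Asset creation waits on the design doc (finishes day 7), so it starts at day 7 and finishes at 7 + 9 = day 16.
Balance pass needs all of asset creation (finishes day 16); the design doc (finishes day 7). That puts its earliest start at day 16; it finishes at 16 + 4 = day 20.
For QA pass: balance pass (finishes day 20, plus 1-day gap → day 21); the design doc (finishes day 7). Taking the maximum gives a start of day 21, and it finishes at 21 + 12 = day 33.
Cert submission cannot begin until QA pass (finishes day 33, plus 3-day gap → day 36). It runs from day 36 to 36 + 4 = day 40.
All tasks are finished once the last one completes. Finish times: The design doc at 7, Asset creation at 16, Level scripting at 17, Balance pass at 20, QA pass at 33, Cert submission at 40. The latest is day 40.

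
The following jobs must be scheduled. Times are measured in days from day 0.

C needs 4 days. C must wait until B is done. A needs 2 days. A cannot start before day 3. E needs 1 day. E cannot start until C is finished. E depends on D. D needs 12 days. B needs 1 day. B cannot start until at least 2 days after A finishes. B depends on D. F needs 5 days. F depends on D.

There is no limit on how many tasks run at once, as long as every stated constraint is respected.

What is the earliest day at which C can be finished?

17

D has no prerequisites, so it starts at day 0 and finishes at day 12.
A waits on its own release at day 3, so it starts at day 3 and finishes at 3 + 2 = day 5.
B cannot start until A (finishes day 5, plus 2-day gap → day 7); D (finishes day 12). The controlling bound is day 12, so B finishes at 12 + 1 = day 13.
After B (finishes day 13), C can start at day 13 and finishes at day 17.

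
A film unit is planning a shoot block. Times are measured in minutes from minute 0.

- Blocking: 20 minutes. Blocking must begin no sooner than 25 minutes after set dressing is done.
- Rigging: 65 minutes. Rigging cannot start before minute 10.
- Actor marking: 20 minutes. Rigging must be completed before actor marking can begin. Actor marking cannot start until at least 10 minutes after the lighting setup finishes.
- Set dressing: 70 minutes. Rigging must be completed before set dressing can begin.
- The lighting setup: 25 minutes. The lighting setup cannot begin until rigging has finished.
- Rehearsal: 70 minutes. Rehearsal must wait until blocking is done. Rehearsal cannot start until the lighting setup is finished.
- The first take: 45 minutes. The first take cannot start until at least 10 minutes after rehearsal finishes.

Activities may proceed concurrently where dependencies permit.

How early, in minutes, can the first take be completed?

315

Rigging waits on its own release at minute 10, so it starts at minute 10 and finishes at 10 + 65 = minute 75.
After rigging (finishes minute 75), the lighting setup can start at minute 75 and finishes at minute 100.
After rigging (finishes minute 75), set dressing can start at minute 75 and finishes at minute 145.
Blocking waits on set dressing (finishes minute 145, plus 25-minute gap → minute 170), so it starts at minute 170 and finishes at 170 + 20 = minute 190.
For rehearsal: blocking (finishes minute 190); the lighting setup (finishes minute 100). Taking the maximum gives a start of minute 190, and it finishes at 190 + 70 = minute 260.
The first take cannot begin until rehearsal (finishes minute 260, plus 10-minute gap → minute 270). It runs from minute 270 to 270 + 45 = minute 315.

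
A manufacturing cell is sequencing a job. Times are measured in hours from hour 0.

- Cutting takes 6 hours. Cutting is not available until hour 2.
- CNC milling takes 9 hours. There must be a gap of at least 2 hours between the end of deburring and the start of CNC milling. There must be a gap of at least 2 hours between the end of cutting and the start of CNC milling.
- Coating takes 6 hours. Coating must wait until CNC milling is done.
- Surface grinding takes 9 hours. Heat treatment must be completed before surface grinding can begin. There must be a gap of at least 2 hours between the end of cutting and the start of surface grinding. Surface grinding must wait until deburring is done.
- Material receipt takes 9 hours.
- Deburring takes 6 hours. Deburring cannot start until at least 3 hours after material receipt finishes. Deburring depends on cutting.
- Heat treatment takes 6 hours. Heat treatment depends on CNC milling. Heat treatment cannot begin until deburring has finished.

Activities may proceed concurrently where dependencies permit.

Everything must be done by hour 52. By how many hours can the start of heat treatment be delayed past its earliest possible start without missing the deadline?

After its own release at hour 2, cutting can start at hour 2 and finishes at hour 8.
Material receipt has no prerequisites, so it starts at hour 0 and finishes at hour 9.
Deburring needs all of material receipt (finishes hour 9, plus 3-hour gap → hour 12); cutting (finishes hour 8). That puts its earliest start at hour 12; it finishes at 12 + 6 = hour 18.
CNC milling has to wait for deburring (finishes hour 18, plus 2-hour gap → hour 20); cutting (finishes hour 8, plus 2-hour gap → hour 10). The latest of these is hour 20, so CNC milling runs hour 20 to 20 + 9 = hour 29.
Heat treatment needs all of CNC milling (finishes hour 29); deburring (finishes hour 18). That puts its earliest start at hour 29; it finishes at 29 + 6 = hour 35.

Working backward from the deadline:
Surface grinding has no dependents, so it just needs to finish by hour 52. Starting by 52 − 9 = hour 43 achieves that.
Heat treatment must finish before surface grinding (must start by hour 43). With a 6-hour duration, heat treatment must start by 43 − 6 = hour 37.
So heat treatment can start as early as hour 29 and as late as hour 37, giving 37 − 29 = 8 hours of slack.

8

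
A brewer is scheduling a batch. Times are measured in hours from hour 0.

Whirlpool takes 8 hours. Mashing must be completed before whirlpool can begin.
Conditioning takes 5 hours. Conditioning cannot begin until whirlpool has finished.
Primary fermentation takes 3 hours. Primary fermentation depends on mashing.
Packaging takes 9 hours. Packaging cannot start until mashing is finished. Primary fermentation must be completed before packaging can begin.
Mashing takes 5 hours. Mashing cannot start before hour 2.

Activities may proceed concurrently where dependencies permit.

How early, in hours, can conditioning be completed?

20

Mashing waits on its own release at hour 2, so it starts at hour 2 and finishes at 2 + 5 = hour 7.
Whirlpool waits on mashing (finishes hour 7), so it starts at hour 7 and finishes at 7 + 8 = hour 15.
Conditioning cannot begin until whirlpool (finishes hour 15). It runs from hour 15 to 15 + 5 = hour 20.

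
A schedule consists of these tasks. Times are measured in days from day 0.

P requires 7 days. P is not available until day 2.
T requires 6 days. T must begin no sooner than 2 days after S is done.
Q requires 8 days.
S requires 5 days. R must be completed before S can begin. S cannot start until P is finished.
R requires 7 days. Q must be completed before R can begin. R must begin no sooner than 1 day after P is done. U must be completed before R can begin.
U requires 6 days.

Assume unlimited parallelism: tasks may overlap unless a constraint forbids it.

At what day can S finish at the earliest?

22

Nothing blocks U, so it runs from day 0 to day 6.
Nothing blocks Q, so it runs from day 0 to day 8.
P cannot begin until its own release at day 2. It runs from day 2 to 2 + 7 = day 9.
For R: Q (finishes day 8); P (finishes day 9, plus 1-day gap → day 10); U (finishes day 6). Taking the maximum gives a start of day 10, and it finishes at 10 + 7 = day 17.
S has to wait for R (finishes day 17); P (finishes day 9). The latest of these is day 17, so S runs day 17 to 17 + 5 = day 22.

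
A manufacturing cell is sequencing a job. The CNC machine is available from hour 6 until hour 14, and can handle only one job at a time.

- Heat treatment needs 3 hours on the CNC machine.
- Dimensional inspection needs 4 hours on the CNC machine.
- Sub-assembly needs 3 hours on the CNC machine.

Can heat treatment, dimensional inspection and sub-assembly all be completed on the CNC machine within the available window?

No

The CNC machine window is 14 − 6 = 8 hours.
Running back to back, the jobs need 3 + 4 + 3 = 10 hours on the CNC machine.
Since 10 > 8, they cannot all fit.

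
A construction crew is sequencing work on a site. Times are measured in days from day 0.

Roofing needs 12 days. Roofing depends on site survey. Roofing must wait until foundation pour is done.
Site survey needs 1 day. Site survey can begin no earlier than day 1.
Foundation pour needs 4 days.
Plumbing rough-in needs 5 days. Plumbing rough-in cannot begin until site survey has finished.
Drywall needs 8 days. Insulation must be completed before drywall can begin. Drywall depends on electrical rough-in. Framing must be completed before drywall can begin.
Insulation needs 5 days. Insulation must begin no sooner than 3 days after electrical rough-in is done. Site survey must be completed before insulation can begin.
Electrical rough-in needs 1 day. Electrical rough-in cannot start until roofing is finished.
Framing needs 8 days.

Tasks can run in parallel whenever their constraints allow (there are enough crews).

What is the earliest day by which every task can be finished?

33

Framing has no prerequisites, so it starts at day 0 and finishes at day 8.
Foundation pour can start immediately at day 0; it finishes at day 4.
Site survey waits on its own release at day 1, so it starts at day 1 and finishes at 1 + 1 = day 2.
Plumbing rough-in cannot begin until site survey (finishes day 2). It runs from day 2 to 2 + 5 = day 7.
For roofing: site survey (finishes day 2); foundation pour (finishes day 4). Taking the maximum gives a start of day 4, and it finishes at 4 + 12 = day 16.
Electrical rough-in waits on roofing (finishes day 16), so it starts at day 16 and finishes at 16 + 1 = day 17.
Insulation cannot start until electrical rough-in (finishes day 17, plus 3-day gap → day 20); site survey (finishes day 2). The controlling bound is day 20, so insulation finishes at 20 + 5 = day 25.
Drywall cannot start until insulation (finishes day 25); electrical rough-in (finishes day 17); framing (finishes day 8). The controlling bound is day 25, so drywall finishes at 25 + 8 = day 33.
All tasks are finished once the last one completes. Finish times: Site survey at 2, Foundation pour at 4, Framing at 8, Roofing at 16, Plumbing rough-in at 7, Electrical rough-in at 17, Insulation at 25, Drywall at 33. The latest is day 33.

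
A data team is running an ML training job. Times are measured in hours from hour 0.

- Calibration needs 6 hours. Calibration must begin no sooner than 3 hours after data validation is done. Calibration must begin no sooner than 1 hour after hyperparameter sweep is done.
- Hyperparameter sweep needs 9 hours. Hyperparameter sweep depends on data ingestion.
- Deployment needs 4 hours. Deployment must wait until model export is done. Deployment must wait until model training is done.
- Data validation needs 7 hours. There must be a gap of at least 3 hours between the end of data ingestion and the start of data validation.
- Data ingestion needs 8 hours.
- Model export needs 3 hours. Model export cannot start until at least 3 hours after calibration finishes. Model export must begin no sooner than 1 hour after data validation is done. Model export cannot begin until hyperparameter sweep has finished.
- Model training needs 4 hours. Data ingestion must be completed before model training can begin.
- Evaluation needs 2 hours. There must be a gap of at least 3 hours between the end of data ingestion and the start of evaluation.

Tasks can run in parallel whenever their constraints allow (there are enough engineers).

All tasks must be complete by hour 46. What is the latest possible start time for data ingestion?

To finish by hour 46, deployment (duration 4) must start no later than hour 42.
Model export has to be done before deployment (must start by hour 42). That means finishing by hour 42, i.e. starting by 42 − 3 = hour 39.
Calibration has to be done before model export (must start by hour 39, minus 3-hour gap → hour 36). That means finishing by hour 36, i.e. starting by 36 − 6 = hour 30.
Data validation must finish in time for calibration (must start by hour 30, minus 3-hour gap → hour 27); model export (must start by hour 39, minus 1-hour gap → hour 38). The tightest is hour 27, so data validation must start by 27 − 7 = hour 20.
Hyperparameter sweep must finish in time for calibration (must start by hour 30, minus 1-hour gap → hour 29); model export (must start by hour 39). The tightest is hour 29, so hyperparameter sweep must start by 29 − 9 = hour 20.
Model training feeds into deployment (must start by hour 42); so model training must finish by hour 42 and therefore start by hour 38.
Evaluation has no dependents, so it just needs to finish by hour 46. Starting by 46 − 2 = hour 44 achieves that.
Data ingestion feeds data validation (must start by hour 20, minus 3-hour gap → hour 17); hyperparameter sweep (must start by hour 20); model training (must start by hour 38); evaluation (must start by hour 44, minus 3-hour gap → hour 41). Taking the minimum, data ingestion must finish by hour 17 and start by 17 − 8 = hour 9.

9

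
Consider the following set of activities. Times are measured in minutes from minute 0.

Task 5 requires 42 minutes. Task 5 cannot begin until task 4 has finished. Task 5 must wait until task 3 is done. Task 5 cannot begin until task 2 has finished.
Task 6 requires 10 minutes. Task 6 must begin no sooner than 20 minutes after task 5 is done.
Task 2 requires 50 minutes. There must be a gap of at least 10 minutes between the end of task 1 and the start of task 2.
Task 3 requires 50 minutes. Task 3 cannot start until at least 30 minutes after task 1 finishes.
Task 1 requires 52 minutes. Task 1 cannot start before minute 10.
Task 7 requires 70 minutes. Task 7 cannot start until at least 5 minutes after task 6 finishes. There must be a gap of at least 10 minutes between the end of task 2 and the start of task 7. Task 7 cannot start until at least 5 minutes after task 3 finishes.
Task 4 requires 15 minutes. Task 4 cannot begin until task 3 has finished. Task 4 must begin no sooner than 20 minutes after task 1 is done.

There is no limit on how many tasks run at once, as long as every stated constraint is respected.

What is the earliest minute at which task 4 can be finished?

157

Task 1 cannot begin until its own release at minute 10. It runs from minute 10 to 10 + 52 = minute 62.
Task 3 cannot begin until task 1 (finishes minute 62, plus 30-minute gap → minute 92). It runs from minute 92 to 92 + 50 = minute 142.
For task 4: task 3 (finishes minute 142); task 1 (finishes minute 62, plus 20-minute gap → minute 82). Taking the maximum gives a start of minute 142, and it finishes at 142 + 15 = minute 157.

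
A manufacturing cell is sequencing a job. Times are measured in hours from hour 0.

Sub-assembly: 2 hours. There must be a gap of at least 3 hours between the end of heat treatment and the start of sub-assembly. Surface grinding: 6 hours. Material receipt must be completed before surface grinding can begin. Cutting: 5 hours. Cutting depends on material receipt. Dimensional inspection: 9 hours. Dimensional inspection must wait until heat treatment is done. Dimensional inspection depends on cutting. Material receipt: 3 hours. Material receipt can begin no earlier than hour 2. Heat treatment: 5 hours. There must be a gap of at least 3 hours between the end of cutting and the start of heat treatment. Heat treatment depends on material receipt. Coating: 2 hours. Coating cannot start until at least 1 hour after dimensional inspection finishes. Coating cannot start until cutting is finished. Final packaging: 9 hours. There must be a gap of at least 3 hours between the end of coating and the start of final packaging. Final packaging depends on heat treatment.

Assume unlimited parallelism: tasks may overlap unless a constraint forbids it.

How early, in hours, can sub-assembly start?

After its own release at hour 2, material receipt can start at hour 2 and finishes at hour 5.
After material receipt (finishes hour 5), cutting can start at hour 5 and finishes at hour 10.
Heat treatment needs all of cutting (finishes hour 10, plus 3-hour gap → hour 13); material receipt (finishes hour 5). That puts its earliest start at hour 13; it finishes at 13 + 5 = hour 18.
Sub-assembly waits on heat treatment (finishes hour 18, plus 3-hour gap → hour 21), so the earliest it can start is hour 21.

21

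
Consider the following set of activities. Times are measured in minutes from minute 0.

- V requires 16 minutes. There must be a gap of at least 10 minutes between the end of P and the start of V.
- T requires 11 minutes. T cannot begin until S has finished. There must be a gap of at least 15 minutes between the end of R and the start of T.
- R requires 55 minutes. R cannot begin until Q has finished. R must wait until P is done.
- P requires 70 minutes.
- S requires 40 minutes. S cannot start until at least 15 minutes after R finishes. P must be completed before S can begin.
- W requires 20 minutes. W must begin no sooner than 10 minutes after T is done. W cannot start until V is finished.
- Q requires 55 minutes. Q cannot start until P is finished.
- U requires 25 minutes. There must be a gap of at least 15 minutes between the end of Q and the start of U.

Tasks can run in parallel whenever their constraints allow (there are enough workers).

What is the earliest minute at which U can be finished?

P can start immediately at minute 0; it finishes at minute 70.
After P (finishes minute 70), Q can start at minute 70 and finishes at minute 125.
U waits on Q (finishes minute 125, plus 15-minute gap → minute 140), so it starts at minute 140 and finishes at 140 + 25 = minute 165.

165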